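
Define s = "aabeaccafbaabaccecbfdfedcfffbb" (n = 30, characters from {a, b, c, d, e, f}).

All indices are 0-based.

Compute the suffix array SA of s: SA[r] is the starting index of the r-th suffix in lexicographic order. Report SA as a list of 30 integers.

[10, 0, 11, 1, 4, 13, 7, 29, 9, 12, 28, 2, 18, 6, 17, 5, 14, 15, 24, 23, 20, 3, 16, 22, 8, 27, 19, 21, 26, 25]

rank→(start, suffix):
  0 → (10, 'aabaccecbfdfedcfffbb')
  1 → (0, 'aabeaccafbaabaccecbfdfedcfffbb')
  2 → (11, 'abaccecbfdfedcfffbb')
  3 → (1, 'abeaccafbaabaccecbfdfedcfffbb')
  4 → (4, 'accafbaabaccecbfdfedcfffbb')
  5 → (13, 'accecbfdfedcfffbb')
  6 → (7, 'afbaabaccecbfdfedcfffbb')
  7 → (29, 'b')
  8 → (9, 'baabaccecbfdfedcfffbb')
  9 → (12, 'baccecbfdfedcfffbb')
  10 → (28, 'bb')
  11 → (2, 'beaccafbaabaccecbfdfedcfffbb')
  12 → (18, 'bfdfedcfffbb')
  13 → (6, 'cafbaabaccecbfdfedcfffbb')
  14 → (17, 'cbfdfedcfffbb')
  15 → (5, 'ccafbaabaccecbfdfedcfffbb')
  16 → (14, 'ccecbfdfedcfffbb')
  17 → (15, 'cecbfdfedcfffbb')
  18 → (24, 'cfffbb')
  19 → (23, 'dcfffbb')
  20 → (20, 'dfedcfffbb')
  21 → (3, 'eaccafbaabaccecbfdfedcfffbb')
  22 → (16, 'ecbfdfedcfffbb')
  23 → (22, 'edcfffbb')
  24 → (8, 'fbaabaccecbfdfedcfffbb')
  25 → (27, 'fbb')
  26 → (19, 'fdfedcfffbb')
  27 → (21, 'fedcfffbb')
  28 → (26, 'ffbb')
  29 → (25, 'fffbb')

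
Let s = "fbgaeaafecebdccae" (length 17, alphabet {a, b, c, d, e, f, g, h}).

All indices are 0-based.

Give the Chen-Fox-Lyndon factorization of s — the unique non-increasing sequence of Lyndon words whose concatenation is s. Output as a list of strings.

["f", "bg", "ae", "aafecebdccae"]

emit factor 1: 'f' (i=0, period=1)
emit factor 2: 'bg' (i=1, period=2)
emit factor 3: 'ae' (i=3, period=2)
emit factor 4: 'aafecebdccae' (i=5, period=12)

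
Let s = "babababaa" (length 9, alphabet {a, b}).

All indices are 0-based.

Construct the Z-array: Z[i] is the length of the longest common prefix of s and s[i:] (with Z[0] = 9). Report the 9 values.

[9, 0, 6, 0, 4, 0, 2, 0, 0]

Z[0]=9
i=1: i≥r, start 0; Z[1]=0
i=2: i≥r, start 0; Z[2]=6 scan→box=[2,8)
i=3: min(r-i=5, Z[1]=0)=0; Z[3]=0
i=4: min(r-i=4, Z[2]=6)=4; Z[4]=4
i=5: min(r-i=3, Z[3]=0)=0; Z[5]=0
i=6: min(r-i=2, Z[4]=4)=2; Z[6]=2
i=7: min(r-i=1, Z[5]=0)=0; Z[7]=0
i=8: i≥r, start 0; Z[8]=0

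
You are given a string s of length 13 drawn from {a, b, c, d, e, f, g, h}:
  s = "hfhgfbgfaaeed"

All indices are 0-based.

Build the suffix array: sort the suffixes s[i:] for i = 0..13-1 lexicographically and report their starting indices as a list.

[8, 9, 5, 12, 11, 10, 7, 4, 1, 6, 3, 0, 2]

rank→(start, suffix):
  0 → (8, 'aaeed')
  1 → (9, 'aeed')
  2 → (5, 'bgfaaeed')
  3 → (12, 'd')
  4 → (11, 'ed')
  5 → (10, 'eed')
  6 → (7, 'faaeed')
  7 → (4, 'fbgfaaeed')
  8 → (1, 'fhgfbgfaaeed')
  9 → (6, 'gfaaeed')
  10 → (3, 'gfbgfaaeed')
  11 → (0, 'hfhgfbgfaaeed')
  12 → (2, 'hgfbgfaaeed')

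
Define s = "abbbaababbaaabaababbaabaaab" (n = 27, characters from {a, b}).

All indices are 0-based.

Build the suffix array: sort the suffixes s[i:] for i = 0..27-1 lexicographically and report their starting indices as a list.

rank→(start, suffix):
  0 → (23, 'aaab')
  1 → (10, 'aaabaababbaabaaab')
  2 → (24, 'aab')
  3 → (20, 'aabaaab')
  4 → (11, 'aabaababbaabaaab')
  5 → (4, 'aababbaaabaababbaabaaab')
  6 → (14, 'aababbaabaaab')
  7 → (25, 'ab')
  8 → (21, 'abaaab')
  9 → (12, 'abaababbaabaaab')
  10 → (5, 'ababbaaabaababbaabaaab')
  11 → (15, 'ababbaabaaab')
  12 → (7, 'abbaaabaababbaabaaab')
  13 → (17, 'abbaabaaab')
  14 → (0, 'abbbaababbaaabaababbaabaaab')
  15 → (26, 'b')
  16 → (22, 'baaab')
  17 → (9, 'baaabaababbaabaaab')
  18 → (19, 'baabaaab')
  19 → (3, 'baababbaaabaababbaabaaab')
  20 → (13, 'baababbaabaaab')
  21 → (6, 'babbaaabaababbaabaaab')
  22 → (16, 'babbaabaaab')
  23 → (8, 'bbaaabaababbaabaaab')
  24 → (18, 'bbaabaaab')
  25 → (2, 'bbaababbaaabaababbaabaaab')
  26 → (1, 'bbbaababbaaabaababbaabaaab')

[23, 10, 24, 20, 11, 4, 14, 25, 21, 12, 5, 15, 7, 17, 0, 26, 22, 9, 19, 3, 13, 6, 16, 8, 18, 2, 1]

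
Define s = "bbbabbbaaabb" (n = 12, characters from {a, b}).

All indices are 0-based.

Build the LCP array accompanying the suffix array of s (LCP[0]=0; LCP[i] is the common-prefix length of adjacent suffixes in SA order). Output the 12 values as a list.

[0, 2, 1, 3, 0, 1, 2, 1, 2, 3, 2, 4]

rank | idx | suffix
   0 |   7 | aaabb
   1 |   8 | aabb
   2 |   9 | abb
   3 |   3 | abbbaaabb
   4 |  11 | b
   5 |   6 | baaabb
   6 |   2 | babbbaaabb
   7 |  10 | bb
   8 |   5 | bbaaabb
   9 |   1 | bbabbbaaabb
  10 |   4 | bbbaaabb
  11 |   0 | bbbabbbaaabb

SA = [7, 8, 9, 3, 11, 6, 2, 10, 5, 1, 4, 0]
i: (SA[i-1],SA[i]) lcp shared
  1: (7,8) 2 'aa'
  2: (8,9) 1 'a'
  3: (9,3) 3 'abb'
  4: (3,11) 0 ''
  5: (11,6) 1 'b'
  6: (6,2) 2 'ba'
  7: (2,10) 1 'b'
  8: (10,5) 2 'bb'
  9: (5,1) 3 'bba'
  10: (1,4) 2 'bb'
  11: (4,0) 4 'bbba'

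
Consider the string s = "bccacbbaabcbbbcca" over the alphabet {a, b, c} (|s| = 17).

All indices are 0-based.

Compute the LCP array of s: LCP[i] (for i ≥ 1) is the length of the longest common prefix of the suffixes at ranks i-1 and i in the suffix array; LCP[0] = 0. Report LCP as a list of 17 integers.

[0, 1, 1, 1, 0, 1, 2, 2, 1, 2, 4, 0, 2, 1, 3, 1, 3]

rank | idx | suffix
   0 |  16 | a
   1 |   7 | aabcbbbcca
   2 |   8 | abcbbbcca
   3 |   3 | acbbaabcbbbcca
   4 |   6 | baabcbbbcca
   5 |   5 | bbaabcbbbcca
   6 |  11 | bbbcca
   7 |  12 | bbcca
   8 |   9 | bcbbbcca
   9 |  13 | bcca
  10 |   0 | bccacbbaabcbbbcca
  11 |  15 | ca
  12 |   2 | cacbbaabcbbbcca
  13 |   4 | cbbaabcbbbcca
  14 |  10 | cbbbcca
  15 |  14 | cca
  16 |   1 | ccacbbaabcbbbcca

SA = [16, 7, 8, 3, 6, 5, 11, 12, 9, 13, 0, 15, 2, 4, 10, 14, 1]
[i] adj suffixes → lcp
  [1] 16/7 → 1 ('a')
  [2] 7/8 → 1 ('a')
  [3] 8/3 → 1 ('a')
  [4] 3/6 → 0 ('')
  [5] 6/5 → 1 ('b')
  [6] 5/11 → 2 ('bb')
  [7] 11/12 → 2 ('bb')
  [8] 12/9 → 1 ('b')
  [9] 9/13 → 2 ('bc')
  [10] 13/0 → 4 ('bcca')
  [11] 0/15 → 0 ('')
  [12] 15/2 → 2 ('ca')
  [13] 2/4 → 1 ('c')
  [14] 4/10 → 3 ('cbb')
  [15] 10/14 → 1 ('c')
  [16] 14/1 → 3 ('cca')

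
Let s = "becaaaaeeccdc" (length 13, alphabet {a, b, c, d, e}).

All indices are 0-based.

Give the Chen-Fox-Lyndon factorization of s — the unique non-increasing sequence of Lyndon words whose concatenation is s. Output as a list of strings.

["bec", "aaaaeeccdc"]

emit factor 1: 'bec' (i=0, period=3)
emit factor 2: 'aaaaeeccdc' (i=3, period=10)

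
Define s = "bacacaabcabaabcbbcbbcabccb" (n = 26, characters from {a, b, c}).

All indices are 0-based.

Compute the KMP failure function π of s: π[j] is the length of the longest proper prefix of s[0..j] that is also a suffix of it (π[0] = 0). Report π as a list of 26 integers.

[0, 0, 0, 0, 0, 0, 0, 1, 0, 0, 1, 2, 0, 1, 0, 1, 1, 0, 1, 1, 0, 0, 1, 0, 0, 1]

π[0] = 0
j=1 s[j]='a': π[1]=0 (border '')
j=2 s[j]='c': π[2]=0 (border '')
j=3 s[j]='a': π[3]=0 (border '')
j=4 s[j]='c': π[4]=0 (border '')
j=5 s[j]='a': π[5]=0 (border '')
j=6 s[j]='a': π[6]=0 (border '')
j=7 s[j]='b': π[7]=1 (border 'b')
j=8 s[j]='c': k: 1→0; π[8]=0 (border '')
j=9 s[j]='a': π[9]=0 (border '')
j=10 s[j]='b': π[10]=1 (border 'b')
j=11 s[j]='a': π[11]=2 (border 'ba')
j=12 s[j]='a': k: 2→0; π[12]=0 (border '')
j=13 s[j]='b': π[13]=1 (border 'b')
j=14 s[j]='c': k: 1→0; π[14]=0 (border '')
j=15 s[j]='b': π[15]=1 (border 'b')
j=16 s[j]='b': k: 1→0; π[16]=1 (border 'b')
j=17 s[j]='c': k: 1→0; π[17]=0 (border '')
j=18 s[j]='b': π[18]=1 (border 'b')
j=19 s[j]='b': k: 1→0; π[19]=1 (border 'b')
j=20 s[j]='c': k: 1→0; π[20]=0 (border '')
j=21 s[j]='a': π[21]=0 (border '')
j=22 s[j]='b': π[22]=1 (border 'b')
j=23 s[j]='c': k: 1→0; π[23]=0 (border '')
j=24 s[j]='c': π[24]=0 (border '')
j=25 s[j]='b': π[25]=1 (border 'b')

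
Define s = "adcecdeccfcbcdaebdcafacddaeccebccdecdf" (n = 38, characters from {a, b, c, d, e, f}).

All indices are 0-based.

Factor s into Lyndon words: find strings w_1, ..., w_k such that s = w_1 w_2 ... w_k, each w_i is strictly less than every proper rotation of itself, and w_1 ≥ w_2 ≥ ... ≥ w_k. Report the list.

emit factor 1: 'adcecdeccfcbcdaebdcaf' (i=0, period=21)
emit factor 2: 'acddaeccebccdecdf' (i=21, period=17)

["adcecdeccfcbcdaebdcaf", "acddaeccebccdecdf"]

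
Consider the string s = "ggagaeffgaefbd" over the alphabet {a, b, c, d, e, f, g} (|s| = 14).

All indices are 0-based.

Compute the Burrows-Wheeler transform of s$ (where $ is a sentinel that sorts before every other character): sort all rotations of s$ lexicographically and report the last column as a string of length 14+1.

rank  rotation         last
    0  $ggagaeffgaefbd  d
    1  aefbd$ggagaeffg  g
    2  aeffgaefbd$ggag  g
    3  agaeffgaefbd$gg  g
    4  bd$ggagaeffgaef  f
    5  d$ggagaeffgaefb  b
    6  efbd$ggagaeffga  a
    7  effgaefbd$ggaga  a
    8  fbd$ggagaeffgae  e
    9  ffgaefbd$ggagae  e
   10  fgaefbd$ggagaef  f
   11  gaefbd$ggagaeff  f
   12  gaeffgaefbd$gga  a
   13  gagaeffgaefbd$g  g
   14  ggagaeffgaefbd$  $

dgggfbaaeeffag$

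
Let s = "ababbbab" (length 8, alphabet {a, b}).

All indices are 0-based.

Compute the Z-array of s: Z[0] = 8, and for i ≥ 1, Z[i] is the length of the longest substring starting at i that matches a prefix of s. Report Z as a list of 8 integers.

Z[0]=8
i=1: i≥r, start 0; Z[1]=0
i=2: i≥r, start 0; Z[2]=2 scan→box=[2,4)
i=3: min(r-i=1, Z[1]=0)=0; Z[3]=0
i=4: i≥r, start 0; Z[4]=0
i=5: i≥r, start 0; Z[5]=0
i=6: i≥r, start 0; Z[6]=2 scan→box=[6,8)
i=7: min(r-i=1, Z[1]=0)=0; Z[7]=0

[8, 0, 2, 0, 0, 0, 2, 0]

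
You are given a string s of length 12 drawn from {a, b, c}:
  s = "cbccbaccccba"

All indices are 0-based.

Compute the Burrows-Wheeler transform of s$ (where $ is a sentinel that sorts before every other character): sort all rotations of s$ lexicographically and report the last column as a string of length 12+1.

abbccccc$cbca

rank  rotation       last
    0  $cbccbaccccba  a
    1  a$cbccbaccccb  b
    2  accccba$cbccb  b
    3  ba$cbccbacccc  c
    4  baccccba$cbcc  c
    5  bccbaccccba$c  c
    6  cba$cbccbaccc  c
    7  cbaccccba$cbc  c
    8  cbccbaccccba$  $
    9  ccba$cbccbacc  c
   10  ccbaccccba$cb  b
   11  cccba$cbccbac  c
   12  ccccba$cbccba  a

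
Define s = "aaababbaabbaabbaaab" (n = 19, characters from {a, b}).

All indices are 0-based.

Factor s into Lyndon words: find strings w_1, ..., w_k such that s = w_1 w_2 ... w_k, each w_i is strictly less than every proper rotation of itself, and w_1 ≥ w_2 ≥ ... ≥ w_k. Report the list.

["aaababbaabbaabb", "aaab"]

emit factor 1: 'aaababbaabbaabb' (i=0, period=15)
emit factor 2: 'aaab' (i=15, period=4)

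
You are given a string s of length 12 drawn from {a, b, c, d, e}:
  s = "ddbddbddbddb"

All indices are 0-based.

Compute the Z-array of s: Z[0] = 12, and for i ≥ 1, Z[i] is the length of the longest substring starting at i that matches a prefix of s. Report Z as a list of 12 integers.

Z[0]=12
i=1: fresh scan; Z[1]=1 scan→box=[1,2)
i=2: fresh scan; Z[2]=0
i=3: fresh scan; Z[3]=9 scan→box=[3,12)
i=4: min(r-i=8, Z[1]=1)=1; Z[4]=1
i=5: min(r-i=7, Z[2]=0)=0; Z[5]=0
i=6: min(r-i=6, Z[3]=9)=6; Z[6]=6
i=7: min(r-i=5, Z[4]=1)=1; Z[7]=1
i=8: min(r-i=4, Z[5]=0)=0; Z[8]=0
i=9: min(r-i=3, Z[6]=6)=3; Z[9]=3
i=10: min(r-i=2, Z[7]=1)=1; Z[10]=1
i=11: min(r-i=1, Z[8]=0)=0; Z[11]=0

[12, 1, 0, 9, 1, 0, 6, 1, 0, 3, 1, 0]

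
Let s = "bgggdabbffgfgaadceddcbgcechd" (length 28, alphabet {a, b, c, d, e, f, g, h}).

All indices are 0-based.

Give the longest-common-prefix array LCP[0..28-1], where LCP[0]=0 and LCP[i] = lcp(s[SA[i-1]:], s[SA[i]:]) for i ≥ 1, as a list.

[0, 1, 1, 0, 1, 1, 2, 0, 1, 2, 1, 0, 1, 1, 2, 1, 0, 1, 0, 1, 2, 0, 1, 1, 1, 1, 2, 0]

rank→(start, suffix):
  0 → (13, 'aadceddcbgcechd')
  1 → (5, 'abbffgfgaadceddcbgcechd')
  2 → (14, 'adceddcbgcechd')
  3 → (6, 'bbffgfgaadceddcbgcechd')
  4 → (7, 'bffgfgaadceddcbgcechd')
  5 → (21, 'bgcechd')
  6 → (0, 'bgggdabbffgfgaadceddcbgcechd')
  7 → (20, 'cbgcechd')
  8 → (23, 'cechd')
  9 → (16, 'ceddcbgcechd')
  10 → (25, 'chd')
  11 → (27, 'd')
  12 → (4, 'dabbffgfgaadceddcbgcechd')
  13 → (19, 'dcbgcechd')
  14 → (15, 'dceddcbgcechd')
  15 → (18, 'ddcbgcechd')
  16 → (24, 'echd')
  17 → (17, 'eddcbgcechd')
  18 → (8, 'ffgfgaadceddcbgcechd')
  19 → (11, 'fgaadceddcbgcechd')
  20 → (9, 'fgfgaadceddcbgcechd')
  21 → (12, 'gaadceddcbgcechd')
  22 → (22, 'gcechd')
  23 → (3, 'gdabbffgfgaadceddcbgcechd')
  24 → (10, 'gfgaadceddcbgcechd')
  25 → (2, 'ggdabbffgfgaadceddcbgcechd')
  26 → (1, 'gggdabbffgfgaadceddcbgcechd')
  27 → (26, 'hd')

SA = [13, 5, 14, 6, 7, 21, 0, 20, 23, 16, 25, 27, 4, 19, 15, 18, 24, 17, 8, 11, 9, 12, 22, 3, 10, 2, 1, 26]
i: (SA[i-1],SA[i]) lcp shared
  1: (13,5) 1 'a'
  2: (5,14) 1 'a'
  3: (14,6) 0 ''
  4: (6,7) 1 'b'
  5: (7,21) 1 'b'
  6: (21,0) 2 'bg'
  7: (0,20) 0 ''
  8: (20,23) 1 'c'
  9: (23,16) 2 'ce'
  10: (16,25) 1 'c'
  11: (25,27) 0 ''
  12: (27,4) 1 'd'
  13: (4,19) 1 'd'
  14: (19,15) 2 'dc'
  15: (15,18) 1 'd'
  16: (18,24) 0 ''
  17: (24,17) 1 'e'
  18: (17,8) 0 ''
  19: (8,11) 1 'f'
  20: (11,9) 2 'fg'
  21: (9,12) 0 ''
  22: (12,22) 1 'g'
  23: (22,3) 1 'g'
  24: (3,10) 1 'g'
  25: (10,2) 1 'g'
  26: (2,1) 2 'gg'
  27: (1,26) 0 ''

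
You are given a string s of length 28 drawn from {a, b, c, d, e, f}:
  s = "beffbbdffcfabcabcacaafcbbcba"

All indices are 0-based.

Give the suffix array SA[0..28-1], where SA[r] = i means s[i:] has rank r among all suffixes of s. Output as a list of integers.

[27, 19, 11, 14, 17, 20, 26, 23, 4, 12, 15, 24, 5, 0, 18, 13, 16, 25, 22, 9, 6, 1, 10, 3, 21, 8, 2, 7]

sorted suffixes:
  #0 SA[0]=27  'a'
  #1 SA[1]=19  'aafcbbcba'
  #2 SA[2]=11  'abcabcacaafcbbcba'
  #3 SA[3]=14  'abcacaafcbbcba'
  #4 SA[4]=17  'acaafcbbcba'
  #5 SA[5]=20  'afcbbcba'
  #6 SA[6]=26  'ba'
  #7 SA[7]=23  'bbcba'
  #8 SA[8]=4  'bbdffcfabcabcacaafcbbcba'
  #9 SA[9]=12  'bcabcacaafcbbcba'
  #10 SA[10]=15  'bcacaafcbbcba'
  #11 SA[11]=24  'bcba'
  #12 SA[12]=5  'bdffcfabcabcacaafcbbcba'
  #13 SA[13]=0  'beffbbdffcfabcabcacaafcbbcba'
  #14 SA[14]=18  'caafcbbcba'
  #15 SA[15]=13  'cabcacaafcbbcba'
  #16 SA[16]=16  'cacaafcbbcba'
  #17 SA[17]=25  'cba'
  #18 SA[18]=22  'cbbcba'
  #19 SA[19]=9  'cfabcabcacaafcbbcba'
  #20 SA[20]=6  'dffcfabcabcacaafcbbcba'
  #21 SA[21]=1  'effbbdffcfabcabcacaafcbbcba'
  #22 SA[22]=10  'fabcabcacaafcbbcba'
  #23 SA[23]=3  'fbbdffcfabcabcacaafcbbcba'
  #24 SA[24]=21  'fcbbcba'
  #25 SA[25]=8  'fcfabcabcacaafcbbcba'
  #26 SA[26]=2  'ffbbdffcfabcabcacaafcbbcba'
  #27 SA[27]=7  'ffcfabcabcacaafcbbcba'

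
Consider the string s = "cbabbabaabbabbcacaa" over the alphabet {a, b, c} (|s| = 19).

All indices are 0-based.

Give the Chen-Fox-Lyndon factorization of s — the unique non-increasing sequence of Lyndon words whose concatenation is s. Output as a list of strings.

emit factor 1: 'c' (i=0, period=1)
emit factor 2: 'b' (i=1, period=1)
emit factor 3: 'abb' (i=2, period=3)
emit factor 4: 'ab' (i=5, period=2)
emit factor 5: 'aabbabbcac' (i=7, period=10)
emit factor 6: 'a' (i=17, period=1)
emit factor 7: 'a' (i=18, period=1)

["c", "b", "abb", "ab", "aabbabbcac", "a", "a"]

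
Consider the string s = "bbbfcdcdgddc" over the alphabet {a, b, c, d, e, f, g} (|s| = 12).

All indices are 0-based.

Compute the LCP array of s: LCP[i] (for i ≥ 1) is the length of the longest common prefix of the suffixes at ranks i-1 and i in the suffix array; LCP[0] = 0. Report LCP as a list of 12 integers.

[0, 2, 1, 0, 1, 2, 0, 2, 1, 1, 0, 0]

rank | idx | suffix
   0 |   0 | bbbfcdcdgddc
   1 |   1 | bbfcdcdgddc
   2 |   2 | bfcdcdgddc
   3 |  11 | c
   4 |   4 | cdcdgddc
   5 |   6 | cdgddc
   6 |  10 | dc
   7 |   5 | dcdgddc
   8 |   9 | ddc
   9 |   7 | dgddc
  10 |   3 | fcdcdgddc
  11 |   8 | gddc

SA = [0, 1, 2, 11, 4, 6, 10, 5, 9, 7, 3, 8]
[i] adj suffixes → lcp
  [1] 0/1 → 2 ('bb')
  [2] 1/2 → 1 ('b')
  [3] 2/11 → 0 ('')
  [4] 11/4 → 1 ('c')
  [5] 4/6 → 2 ('cd')
  [6] 6/10 → 0 ('')
  [7] 10/5 → 2 ('dc')
  [8] 5/9 → 1 ('d')
  [9] 9/7 → 1 ('d')
  [10] 7/3 → 0 ('')
  [11] 3/8 → 0 ('')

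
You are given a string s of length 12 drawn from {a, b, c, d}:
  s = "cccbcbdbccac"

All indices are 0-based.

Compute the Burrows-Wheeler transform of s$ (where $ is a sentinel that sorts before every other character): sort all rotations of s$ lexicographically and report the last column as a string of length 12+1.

cccdcaccbbc$b

rank  rotation       last
    0  $cccbcbdbccac  c
    1  ac$cccbcbdbcc  c
    2  bcbdbccac$ccc  c
    3  bccac$cccbcbd  d
    4  bdbccac$cccbc  c
    5  c$cccbcbdbcca  a
    6  cac$cccbcbdbc  c
    7  cbcbdbccac$cc  c
    8  cbdbccac$cccb  b
    9  ccac$cccbcbdb  b
   10  ccbcbdbccac$c  c
   11  cccbcbdbccac$  $
   12  dbccac$cccbcb  b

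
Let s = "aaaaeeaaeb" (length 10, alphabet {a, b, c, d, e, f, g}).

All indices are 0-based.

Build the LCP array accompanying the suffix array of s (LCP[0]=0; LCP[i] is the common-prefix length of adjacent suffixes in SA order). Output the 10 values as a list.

[0, 3, 2, 3, 1, 2, 0, 0, 1, 1]

rank→(start, suffix):
  0 → (0, 'aaaaeeaaeb')
  1 → (1, 'aaaeeaaeb')
  2 → (6, 'aaeb')
  3 → (2, 'aaeeaaeb')
  4 → (7, 'aeb')
  5 → (3, 'aeeaaeb')
  6 → (9, 'b')
  7 → (5, 'eaaeb')
  8 → (8, 'eb')
  9 → (4, 'eeaaeb')

SA = [0, 1, 6, 2, 7, 3, 9, 5, 8, 4]
i: (SA[i-1],SA[i]) lcp shared
  1: (0,1) 3 'aaa'
  2: (1,6) 2 'aa'
  3: (6,2) 3 'aae'
  4: (2,7) 1 'a'
  5: (7,3) 2 'ae'
  6: (3,9) 0 ''
  7: (9,5) 0 ''
  8: (5,8) 1 'e'
  9: (8,4) 1 'e'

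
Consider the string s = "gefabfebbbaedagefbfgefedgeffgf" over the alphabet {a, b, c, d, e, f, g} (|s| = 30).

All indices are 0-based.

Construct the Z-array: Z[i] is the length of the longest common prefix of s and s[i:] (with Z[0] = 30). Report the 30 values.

Z[0]=30
i=1: i≥r, start 0; Z[1]=0
i=2: i≥r, start 0; Z[2]=0
i=3: i≥r, start 0; Z[3]=0
i=4: i≥r, start 0; Z[4]=0
i=5: i≥r, start 0; Z[5]=0
i=6: i≥r, start 0; Z[6]=0
i=7: i≥r, start 0; Z[7]=0
i=8: i≥r, start 0; Z[8]=0
i=9: i≥r, start 0; Z[9]=0
i=10: i≥r, start 0; Z[10]=0
i=11: i≥r, start 0; Z[11]=0
i=12: i≥r, start 0; Z[12]=0
i=13: i≥r, start 0; Z[13]=0
i=14: i≥r, start 0; Z[14]=3 extend→box=[14,17)
i=15: min(r-i=2, Z[1]=0)=0; Z[15]=0
i=16: min(r-i=1, Z[2]=0)=0; Z[16]=0
i=17: i≥r, start 0; Z[17]=0
i=18: i≥r, start 0; Z[18]=0
i=19: i≥r, start 0; Z[19]=3 extend→box=[19,22)
i=20: min(r-i=2, Z[1]=0)=0; Z[20]=0
i=21: min(r-i=1, Z[2]=0)=0; Z[21]=0
i=22: i≥r, start 0; Z[22]=0
i=23: i≥r, start 0; Z[23]=0
i=24: i≥r, start 0; Z[24]=3 extend→box=[24,27)
i=25: min(r-i=2, Z[1]=0)=0; Z[25]=0
i=26: min(r-i=1, Z[2]=0)=0; Z[26]=0
i=27: i≥r, start 0; Z[27]=0
i=28: i≥r, start 0; Z[28]=1 extend→box=[28,29)
i=29: i≥r, start 0; Z[29]=0

[30, 0, 0, 0, 0, 0, 0, 0, 0, 0, 0, 0, 0, 0, 3, 0, 0, 0, 0, 3, 0, 0, 0, 0, 3, 0, 0, 0, 1, 0]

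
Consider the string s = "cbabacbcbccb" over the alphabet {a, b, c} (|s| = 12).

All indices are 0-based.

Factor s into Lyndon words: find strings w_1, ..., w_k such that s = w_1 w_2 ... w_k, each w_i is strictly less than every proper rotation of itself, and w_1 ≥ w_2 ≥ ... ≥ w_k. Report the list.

["c", "b", "abacbcbccb"]

emit factor 1: 'c' (i=0, period=1)
emit factor 2: 'b' (i=1, period=1)
emit factor 3: 'abacbcbccb' (i=2, period=10)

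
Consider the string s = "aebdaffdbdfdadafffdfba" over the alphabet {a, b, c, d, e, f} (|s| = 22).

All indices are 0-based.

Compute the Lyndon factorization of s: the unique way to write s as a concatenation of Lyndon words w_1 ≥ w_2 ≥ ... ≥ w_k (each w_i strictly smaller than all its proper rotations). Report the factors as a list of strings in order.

emit factor 1: 'aebdaffdbdfd' (i=0, period=12)
emit factor 2: 'adafffdfb' (i=12, period=9)
emit factor 3: 'a' (i=21, period=1)

["aebdaffdbdfd", "adafffdfb", "a"]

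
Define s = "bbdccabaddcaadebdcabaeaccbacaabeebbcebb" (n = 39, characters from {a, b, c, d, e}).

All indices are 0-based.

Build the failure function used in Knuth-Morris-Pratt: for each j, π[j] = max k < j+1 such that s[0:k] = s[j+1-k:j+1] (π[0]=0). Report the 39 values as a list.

[0, 1, 0, 0, 0, 0, 1, 0, 0, 0, 0, 0, 0, 0, 0, 1, 0, 0, 0, 1, 0, 0, 0, 0, 0, 1, 0, 0, 0, 0, 1, 0, 0, 1, 2, 0, 0, 1, 2]

π[0] = 0
j=1 s[j]='b': π[1]=1 (border 'b')
j=2 s[j]='d': k: 1→0; π[2]=0 (border '')
j=3 s[j]='c': π[3]=0 (border '')
j=4 s[j]='c': π[4]=0 (border '')
j=5 s[j]='a': π[5]=0 (border '')
j=6 s[j]='b': π[6]=1 (border 'b')
j=7 s[j]='a': k: 1→0; π[7]=0 (border '')
j=8 s[j]='d': π[8]=0 (border '')
j=9 s[j]='d': π[9]=0 (border '')
j=10 s[j]='c': π[10]=0 (border '')
j=11 s[j]='a': π[11]=0 (border '')
j=12 s[j]='a': π[12]=0 (border '')
j=13 s[j]='d': π[13]=0 (border '')
j=14 s[j]='e': π[14]=0 (border '')
j=15 s[j]='b': π[15]=1 (border 'b')
j=16 s[j]='d': k: 1→0; π[16]=0 (border '')
j=17 s[j]='c': π[17]=0 (border '')
j=18 s[j]='a': π[18]=0 (border '')
j=19 s[j]='b': π[19]=1 (border 'b')
j=20 s[j]='a': k: 1→0; π[20]=0 (border '')
j=21 s[j]='e': π[21]=0 (border '')
j=22 s[j]='a': π[22]=0 (border '')
j=23 s[j]='c': π[23]=0 (border '')
j=24 s[j]='c': π[24]=0 (border '')
j=25 s[j]='b': π[25]=1 (border 'b')
j=26 s[j]='a': k: 1→0; π[26]=0 (border '')
j=27 s[j]='c': π[27]=0 (border '')
j=28 s[j]='a': π[28]=0 (border '')
j=29 s[j]='a': π[29]=0 (border '')
j=30 s[j]='b': π[30]=1 (border 'b')
j=31 s[j]='e': k: 1→0; π[31]=0 (border '')
j=32 s[j]='e': π[32]=0 (border '')
j=33 s[j]='b': π[33]=1 (border 'b')
j=34 s[j]='b': π[34]=2 (border 'bb')
j=35 s[j]='c': k: 2→1→0; π[35]=0 (border '')
j=36 s[j]='e': π[36]=0 (border '')
j=37 s[j]='b': π[37]=1 (border 'b')
j=38 s[j]='b': π[38]=2 (border 'bb')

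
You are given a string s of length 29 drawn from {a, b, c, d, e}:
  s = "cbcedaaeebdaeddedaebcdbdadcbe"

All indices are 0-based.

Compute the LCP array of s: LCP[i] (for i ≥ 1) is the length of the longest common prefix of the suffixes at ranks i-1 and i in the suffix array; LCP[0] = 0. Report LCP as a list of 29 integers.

sorted suffixes:
  #0 SA[0]=5  'aaeebdaeddedaebcdbdadcbe'
  #1 SA[1]=24  'adcbe'
  #2 SA[2]=17  'aebcdbdadcbe'
  #3 SA[3]=11  'aeddedaebcdbdadcbe'
  #4 SA[4]=6  'aeebdaeddedaebcdbdadcbe'
  #5 SA[5]=19  'bcdbdadcbe'
  #6 SA[6]=1  'bcedaaeebdaeddedaebcdbdadcbe'
  #7 SA[7]=22  'bdadcbe'
  #8 SA[8]=9  'bdaeddedaebcdbdadcbe'
  #9 SA[9]=27  'be'
  #10 SA[10]=0  'cbcedaaeebdaeddedaebcdbdadcbe'
  #11 SA[11]=26  'cbe'
  #12 SA[12]=20  'cdbdadcbe'
  #13 SA[13]=2  'cedaaeebdaeddedaebcdbdadcbe'
  #14 SA[14]=4  'daaeebdaeddedaebcdbdadcbe'
  #15 SA[15]=23  'dadcbe'
  #16 SA[16]=16  'daebcdbdadcbe'
  #17 SA[17]=10  'daeddedaebcdbdadcbe'
  #18 SA[18]=21  'dbdadcbe'
  #19 SA[19]=25  'dcbe'
  #20 SA[20]=13  'ddedaebcdbdadcbe'
  #21 SA[21]=14  'dedaebcdbdadcbe'
  #22 SA[22]=28  'e'
  #23 SA[23]=18  'ebcdbdadcbe'
  #24 SA[24]=8  'ebdaeddedaebcdbdadcbe'
  #25 SA[25]=3  'edaaeebdaeddedaebcdbdadcbe'
  #26 SA[26]=15  'edaebcdbdadcbe'
  #27 SA[27]=12  'eddedaebcdbdadcbe'
  #28 SA[28]=7  'eebdaeddedaebcdbdadcbe'

SA = [5, 24, 17, 11, 6, 19, 1, 22, 9, 27, 0, 26, 20, 2, 4, 23, 16, 10, 21, 25, 13, 14, 28, 18, 8, 3, 15, 12, 7]
i: (SA[i-1],SA[i]) lcp shared
  1: (5,24) 1 'a'
  2: (24,17) 1 'a'
  3: (17,11) 2 'ae'
  4: (11,6) 2 'ae'
  5: (6,19) 0 ''
  6: (19,1) 2 'bc'
  7: (1,22) 1 'b'
  8: (22,9) 3 'bda'
  9: (9,27) 1 'b'
  10: (27,0) 0 ''
  11: (0,26) 2 'cb'
  12: (26,20) 1 'c'
  13: (20,2) 1 'c'
  14: (2,4) 0 ''
  15: (4,23) 2 'da'
  16: (23,16) 2 'da'
  17: (16,10) 3 'dae'
  18: (10,21) 1 'd'
  19: (21,25) 1 'd'
  20: (25,13) 1 'd'
  21: (13,14) 1 'd'
  22: (14,28) 0 ''
  23: (28,18) 1 'e'
  24: (18,8) 2 'eb'
  25: (8,3) 1 'e'
  26: (3,15) 3 'eda'
  27: (15,12) 2 'ed'
  28: (12,7) 1 'e'

[0, 1, 1, 2, 2, 0, 2, 1, 3, 1, 0, 2, 1, 1, 0, 2, 2, 3, 1, 1, 1, 1, 0, 1, 2, 1, 3, 2, 1]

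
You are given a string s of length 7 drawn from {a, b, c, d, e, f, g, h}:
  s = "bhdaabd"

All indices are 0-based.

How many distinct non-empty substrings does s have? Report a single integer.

rank→(start, suffix):
  0 → (3, 'aabd')
  1 → (4, 'abd')
  2 → (5, 'bd')
  3 → (0, 'bhdaabd')
  4 → (6, 'd')
  5 → (2, 'daabd')
  6 → (1, 'hdaabd')

SA = [3, 4, 5, 0, 6, 2, 1]
[i] adj suffixes → lcp
  [1] 3/4 → 1 ('a')
  [2] 4/5 → 0 ('')
  [3] 5/0 → 1 ('b')
  [4] 0/6 → 0 ('')
  [5] 6/2 → 1 ('d')
  [6] 2/1 → 0 ('')

n(n+1)/2 = 7·8/2 = 28
Σ LCP = 0 + 1 + 0 + 1 + 0 + 1 + 0 = 3
distinct = 28 − 3 = 25

25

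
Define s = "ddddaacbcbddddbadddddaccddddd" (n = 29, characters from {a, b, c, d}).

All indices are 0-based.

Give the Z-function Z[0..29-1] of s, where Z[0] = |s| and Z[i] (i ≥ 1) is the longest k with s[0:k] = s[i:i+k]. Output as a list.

[29, 3, 2, 1, 0, 0, 0, 0, 0, 0, 4, 3, 2, 1, 0, 0, 4, 5, 3, 2, 1, 0, 0, 0, 4, 4, 3, 2, 1]

Z[0]=29
i=1: i≥r, start 0; Z[1]=3 extend→box=[1,4)
i=2: min(r-i=2, Z[1]=3)=2; Z[2]=2
i=3: min(r-i=1, Z[2]=2)=1; Z[3]=1
i=4: i≥r, start 0; Z[4]=0
i=5: i≥r, start 0; Z[5]=0
i=6: i≥r, start 0; Z[6]=0
i=7: i≥r, start 0; Z[7]=0
i=8: i≥r, start 0; Z[8]=0
i=9: i≥r, start 0; Z[9]=0
i=10: i≥r, start 0; Z[10]=4 extend→box=[10,14)
i=11: min(r-i=3, Z[1]=3)=3; Z[11]=3
i=12: min(r-i=2, Z[2]=2)=2; Z[12]=2
i=13: min(r-i=1, Z[3]=1)=1; Z[13]=1
i=14: i≥r, start 0; Z[14]=0
i=15: i≥r, start 0; Z[15]=0
i=16: i≥r, start 0; Z[16]=4 extend→box=[16,20)
i=17: min(r-i=3, Z[1]=3)=3; Z[17]=5 extend→box=[17,22)
i=18: min(r-i=4, Z[1]=3)=3; Z[18]=3
i=19: min(r-i=3, Z[2]=2)=2; Z[19]=2
i=20: min(r-i=2, Z[3]=1)=1; Z[20]=1
i=21: min(r-i=1, Z[4]=0)=0; Z[21]=0
i=22: i≥r, start 0; Z[22]=0
i=23: i≥r, start 0; Z[23]=0
i=24: i≥r, start 0; Z[24]=4 extend→box=[24,28)
i=25: min(r-i=3, Z[1]=3)=3; Z[25]=4 extend→box=[25,29)
i=26: min(r-i=3, Z[1]=3)=3; Z[26]=3
i=27: min(r-i=2, Z[2]=2)=2; Z[27]=2
i=28: min(r-i=1, Z[3]=1)=1; Z[28]=1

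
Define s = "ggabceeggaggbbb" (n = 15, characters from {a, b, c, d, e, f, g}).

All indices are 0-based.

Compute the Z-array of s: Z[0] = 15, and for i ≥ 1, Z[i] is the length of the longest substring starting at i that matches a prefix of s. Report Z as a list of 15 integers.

Z[0]=15
i=1: i≥r, start 0; Z[1]=1 scan→box=[1,2)
i=2: i≥r, start 0; Z[2]=0
i=3: i≥r, start 0; Z[3]=0
i=4: i≥r, start 0; Z[4]=0
i=5: i≥r, start 0; Z[5]=0
i=6: i≥r, start 0; Z[6]=0
i=7: i≥r, start 0; Z[7]=3 scan→box=[7,10)
i=8: min(r-i=2, Z[1]=1)=1; Z[8]=1
i=9: min(r-i=1, Z[2]=0)=0; Z[9]=0
i=10: i≥r, start 0; Z[10]=2 scan→box=[10,12)
i=11: min(r-i=1, Z[1]=1)=1; Z[11]=1
i=12: i≥r, start 0; Z[12]=0
i=13: i≥r, start 0; Z[13]=0
i=14: i≥r, start 0; Z[14]=0

[15, 1, 0, 0, 0, 0, 0, 3, 1, 0, 2, 1, 0, 0, 0]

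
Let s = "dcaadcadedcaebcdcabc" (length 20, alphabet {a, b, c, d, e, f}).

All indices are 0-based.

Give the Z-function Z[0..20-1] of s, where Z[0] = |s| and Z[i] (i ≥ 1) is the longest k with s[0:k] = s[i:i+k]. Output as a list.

[20, 0, 0, 0, 3, 0, 0, 1, 0, 3, 0, 0, 0, 0, 0, 3, 0, 0, 0, 0]

Z[0]=20
i=1: fresh scan; Z[1]=0
i=2: fresh scan; Z[2]=0
i=3: fresh scan; Z[3]=0
i=4: fresh scan; Z[4]=3 scan→box=[4,7)
i=5: min(r-i=2, Z[1]=0)=0; Z[5]=0
i=6: min(r-i=1, Z[2]=0)=0; Z[6]=0
i=7: fresh scan; Z[7]=1 scan→box=[7,8)
i=8: fresh scan; Z[8]=0
i=9: fresh scan; Z[9]=3 scan→box=[9,12)
i=10: min(r-i=2, Z[1]=0)=0; Z[10]=0
i=11: min(r-i=1, Z[2]=0)=0; Z[11]=0
i=12: fresh scan; Z[12]=0
i=13: fresh scan; Z[13]=0
i=14: fresh scan; Z[14]=0
i=15: fresh scan; Z[15]=3 scan→box=[15,18)
i=16: min(r-i=2, Z[1]=0)=0; Z[16]=0
i=17: min(r-i=1, Z[2]=0)=0; Z[17]=0
i=18: fresh scan; Z[18]=0
i=19: fresh scan; Z[19]=0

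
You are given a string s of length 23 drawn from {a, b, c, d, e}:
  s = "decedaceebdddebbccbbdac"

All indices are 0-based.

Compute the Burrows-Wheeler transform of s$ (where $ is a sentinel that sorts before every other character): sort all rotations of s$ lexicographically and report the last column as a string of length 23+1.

cddecbbeacbeabebdd$dedcc

rank  rotation                  last
    0  $decedaceebdddebbccbbdac  c
    1  ac$decedaceebdddebbccbbd  d
    2  aceebdddebbccbbdac$deced  d
    3  bbccbbdac$decedaceebddde  e
    4  bbdac$decedaceebdddebbcc  c
    5  bccbbdac$decedaceebdddeb  b
    6  bdac$decedaceebdddebbccb  b
    7  bdddebbccbbdac$decedacee  e
    8  c$decedaceebdddebbccbbda  a
    9  cbbdac$decedaceebdddebbc  c
   10  ccbbdac$decedaceebdddebb  b
   11  cedaceebdddebbccbbdac$de  e
   12  ceebdddebbccbbdac$deceda  a
   13  dac$decedaceebdddebbccbb  b
   14  daceebdddebbccbbdac$dece  e
   15  dddebbccbbdac$decedaceeb  b
   16  ddebbccbbdac$decedaceebd  d
   17  debbccbbdac$decedaceebdd  d
   18  decedaceebdddebbccbbdac$  $
   19  ebbccbbdac$decedaceebddd  d
   20  ebdddebbccbbdac$decedace  e
   21  ecedaceebdddebbccbbdac$d  d
   22  edaceebdddebbccbbdac$dec  c
   23  eebdddebbccbbdac$decedac  c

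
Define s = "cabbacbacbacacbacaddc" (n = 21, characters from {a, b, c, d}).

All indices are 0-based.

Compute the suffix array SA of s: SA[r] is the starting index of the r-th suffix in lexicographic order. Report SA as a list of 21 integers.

rank→(start, suffix):
  0 → (1, 'abbacbacbacacbacaddc')
  1 → (10, 'acacbacaddc')
  2 → (15, 'acaddc')
  3 → (7, 'acbacacbacaddc')
  4 → (12, 'acbacaddc')
  5 → (4, 'acbacbacacbacaddc')
  6 → (17, 'addc')
  7 → (9, 'bacacbacaddc')
  8 → (14, 'bacaddc')
  9 → (6, 'bacbacacbacaddc')
  10 → (3, 'bacbacbacacbacaddc')
  11 → (2, 'bbacbacbacacbacaddc')
  12 → (20, 'c')
  13 → (0, 'cabbacbacbacacbacaddc')
  14 → (11, 'cacbacaddc')
  15 → (16, 'caddc')
  16 → (8, 'cbacacbacaddc')
  17 → (13, 'cbacaddc')
  18 → (5, 'cbacbacacbacaddc')
  19 → (19, 'dc')
  20 → (18, 'ddc')

[1, 10, 15, 7, 12, 4, 17, 9, 14, 6, 3, 2, 20, 0, 11, 16, 8, 13, 5, 19, 18]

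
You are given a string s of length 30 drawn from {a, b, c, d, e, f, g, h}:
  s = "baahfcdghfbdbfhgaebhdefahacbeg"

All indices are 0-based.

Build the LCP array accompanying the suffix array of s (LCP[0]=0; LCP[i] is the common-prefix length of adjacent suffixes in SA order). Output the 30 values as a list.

rank→(start, suffix):
  0 → (1, 'aahfcdghfbdbfhgaebhdefahacbeg')
  1 → (25, 'acbeg')
  2 → (16, 'aebhdefahacbeg')
  3 → (23, 'ahacbeg')
  4 → (2, 'ahfcdghfbdbfhgaebhdefahacbeg')
  5 → (0, 'baahfcdghfbdbfhgaebhdefahacbeg')
  6 → (10, 'bdbfhgaebhdefahacbeg')
  7 → (27, 'beg')
  8 → (12, 'bfhgaebhdefahacbeg')
  9 → (18, 'bhdefahacbeg')
  10 → (26, 'cbeg')
  11 → (5, 'cdghfbdbfhgaebhdefahacbeg')
  12 → (11, 'dbfhgaebhdefahacbeg')
  13 → (20, 'defahacbeg')
  14 → (6, 'dghfbdbfhgaebhdefahacbeg')
  15 → (17, 'ebhdefahacbeg')
  16 → (21, 'efahacbeg')
  17 → (28, 'eg')
  18 → (22, 'fahacbeg')
  19 → (9, 'fbdbfhgaebhdefahacbeg')
  20 → (4, 'fcdghfbdbfhgaebhdefahacbeg')
  21 → (13, 'fhgaebhdefahacbeg')
  22 → (29, 'g')
  23 → (15, 'gaebhdefahacbeg')
  24 → (7, 'ghfbdbfhgaebhdefahacbeg')
  25 → (24, 'hacbeg')
  26 → (19, 'hdefahacbeg')
  27 → (8, 'hfbdbfhgaebhdefahacbeg')
  28 → (3, 'hfcdghfbdbfhgaebhdefahacbeg')
  29 → (14, 'hgaebhdefahacbeg')

SA = [1, 25, 16, 23, 2, 0, 10, 27, 12, 18, 26, 5, 11, 20, 6, 17, 21, 28, 22, 9, 4, 13, 29, 15, 7, 24, 19, 8, 3, 14]
rank  pair      lcp
   1  s[1:],s[25:]  1  'a'
   2  s[25:],s[16:]  1  'a'
   3  s[16:],s[23:]  1  'a'
   4  s[23:],s[2:]  2  'ah'
   5  s[2:],s[0:]  0  ''
   6  s[0:],s[10:]  1  'b'
   7  s[10:],s[27:]  1  'b'
   8  s[27:],s[12:]  1  'b'
   9  s[12:],s[18:]  1  'b'
  10  s[18:],s[26:]  0  ''
  11  s[26:],s[5:]  1  'c'
  12  s[5:],s[11:]  0  ''
  13  s[11:],s[20:]  1  'd'
  14  s[20:],s[6:]  1  'd'
  15  s[6:],s[17:]  0  ''
  16  s[17:],s[21:]  1  'e'
  17  s[21:],s[28:]  1  'e'
  18  s[28:],s[22:]  0  ''
  19  s[22:],s[9:]  1  'f'
  20  s[9:],s[4:]  1  'f'
  21  s[4:],s[13:]  1  'f'
  22  s[13:],s[29:]  0  ''
  23  s[29:],s[15:]  1  'g'
  24  s[15:],s[7:]  1  'g'
  25  s[7:],s[24:]  0  ''
  26  s[24:],s[19:]  1  'h'
  27  s[19:],s[8:]  1  'h'
  28  s[8:],s[3:]  2  'hf'
  29  s[3:],s[14:]  1  'h'

[0, 1, 1, 1, 2, 0, 1, 1, 1, 1, 0, 1, 0, 1, 1, 0, 1, 1, 0, 1, 1, 1, 0, 1, 1, 0, 1, 1, 2, 1]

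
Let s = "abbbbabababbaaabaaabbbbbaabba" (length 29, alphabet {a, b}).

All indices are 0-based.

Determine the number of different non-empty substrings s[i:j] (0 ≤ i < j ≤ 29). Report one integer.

350

rank | idx | suffix
   0 |  28 | a
   1 |  12 | aaabaaabbbbbaabba
   2 |  16 | aaabbbbbaabba
   3 |  13 | aabaaabbbbbaabba
   4 |  24 | aabba
   5 |  17 | aabbbbbaabba
   6 |  14 | abaaabbbbbaabba
   7 |   5 | abababbaaabaaabbbbbaabba
   8 |   7 | ababbaaabaaabbbbbaabba
   9 |  25 | abba
  10 |   9 | abbaaabaaabbbbbaabba
  11 |   0 | abbbbabababbaaabaaabbbbbaabba
  12 |  18 | abbbbbaabba
  13 |  27 | ba
  14 |  11 | baaabaaabbbbbaabba
  15 |  15 | baaabbbbbaabba
  16 |  23 | baabba
  17 |   4 | babababbaaabaaabbbbbaabba
  18 |   6 | bababbaaabaaabbbbbaabba
  19 |   8 | babbaaabaaabbbbbaabba
  20 |  26 | bba
  21 |  10 | bbaaabaaabbbbbaabba
  22 |  22 | bbaabba
  23 |   3 | bbabababbaaabaaabbbbbaabba
  24 |  21 | bbbaabba
  25 |   2 | bbbabababbaaabaaabbbbbaabba
  26 |  20 | bbbbaabba
  27 |   1 | bbbbabababbaaabaaabbbbbaabba
  28 |  19 | bbbbbaabba

SA = [28, 12, 16, 13, 24, 17, 14, 5, 7, 25, 9, 0, 18, 27, 11, 15, 23, 4, 6, 8, 26, 10, 22, 3, 21, 2, 20, 1, 19]
[i] adj suffixes → lcp
  [1] 28/12 → 1 ('a')
  [2] 12/16 → 4 ('aaab')
  [3] 16/13 → 2 ('aa')
  [4] 13/24 → 3 ('aab')
  [5] 24/17 → 4 ('aabb')
  [6] 17/14 → 1 ('a')
  [7] 14/5 → 3 ('aba')
  [8] 5/7 → 4 ('abab')
  [9] 7/25 → 2 ('ab')
  [10] 25/9 → 4 ('abba')
  [11] 9/0 → 3 ('abb')
  [12] 0/18 → 5 ('abbbb')
  [13] 18/27 → 0 ('')
  [14] 27/11 → 2 ('ba')
  [15] 11/15 → 5 ('baaab')
  [16] 15/23 → 3 ('baa')
  [17] 23/4 → 2 ('ba')
  [18] 4/6 → 5 ('babab')
  [19] 6/8 → 3 ('bab')
  [20] 8/26 → 1 ('b')
  [21] 26/10 → 3 ('bba')
  [22] 10/22 → 4 ('bbaa')
  [23] 22/3 → 3 ('bba')
  [24] 3/21 → 2 ('bb')
  [25] 21/2 → 4 ('bbba')
  [26] 2/20 → 3 ('bbb')
  [27] 20/1 → 5 ('bbbba')
  [28] 1/19 → 4 ('bbbb')

n(n+1)/2 = 29·30/2 = 435
Σ LCP = 0 + 1 + 4 + 2 + 3 + 4 + 1 + 3 + 4 + 2 + 4 + 3 + 5 + 0 + 2 + 5 + 3 + 2 + 5 + 3 + 1 + 3 + 4 + 3 + 2 + 4 + 3 + 5 + 4 = 85
distinct = 435 − 85 = 350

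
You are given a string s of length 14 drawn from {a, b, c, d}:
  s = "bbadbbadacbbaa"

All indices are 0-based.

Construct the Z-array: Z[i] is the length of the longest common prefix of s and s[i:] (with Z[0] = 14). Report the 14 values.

[14, 1, 0, 0, 4, 1, 0, 0, 0, 0, 3, 1, 0, 0]

Z[0]=14
i=1: fresh scan; Z[1]=1 grow→box=[1,2)
i=2: fresh scan; Z[2]=0
i=3: fresh scan; Z[3]=0
i=4: fresh scan; Z[4]=4 grow→box=[4,8)
i=5: min(r-i=3, Z[1]=1)=1; Z[5]=1
i=6: min(r-i=2, Z[2]=0)=0; Z[6]=0
i=7: min(r-i=1, Z[3]=0)=0; Z[7]=0
i=8: fresh scan; Z[8]=0
i=9: fresh scan; Z[9]=0
i=10: fresh scan; Z[10]=3 grow→box=[10,13)
i=11: min(r-i=2, Z[1]=1)=1; Z[11]=1
i=12: min(r-i=1, Z[2]=0)=0; Z[12]=0
i=13: fresh scan; Z[13]=0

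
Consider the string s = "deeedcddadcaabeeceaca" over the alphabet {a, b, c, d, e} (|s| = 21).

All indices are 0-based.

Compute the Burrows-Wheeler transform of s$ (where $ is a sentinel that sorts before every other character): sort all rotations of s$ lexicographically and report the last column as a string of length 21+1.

accaedaaddedaec$ceebed

rank  rotation                last
    0  $deeedcddadcaabeeceaca  a
    1  a$deeedcddadcaabeeceac  c
    2  aabeeceaca$deeedcddadc  c
    3  abeeceaca$deeedcddadca  a
    4  aca$deeedcddadcaabeece  e
    5  adcaabeeceaca$deeedcdd  d
    6  beeceaca$deeedcddadcaa  a
    7  ca$deeedcddadcaabeecea  a
    8  caabeeceaca$deeedcddad  d
    9  cddadcaabeeceaca$deeed  d
   10  ceaca$deeedcddadcaabee  e
   11  dadcaabeeceaca$deeedcd  d
   12  dcaabeeceaca$deeedcdda  a
   13  dcddadcaabeeceaca$deee  e
   14  ddadcaabeeceaca$deeedc  c
   15  deeedcddadcaabeeceaca$  $
   16  eaca$deeedcddadcaabeec  c
   17  eceaca$deeedcddadcaabe  e
   18  edcddadcaabeeceaca$dee  e
   19  eeceaca$deeedcddadcaab  b
   20  eedcddadcaabeeceaca$de  e
   21  eeedcddadcaabeeceaca$d  d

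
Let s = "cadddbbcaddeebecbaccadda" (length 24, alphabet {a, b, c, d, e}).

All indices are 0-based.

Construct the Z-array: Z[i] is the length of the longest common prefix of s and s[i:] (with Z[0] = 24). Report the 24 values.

[24, 0, 0, 0, 0, 0, 0, 4, 0, 0, 0, 0, 0, 0, 0, 1, 0, 0, 1, 4, 0, 0, 0, 0]

Z[0]=24
i=1: outside box; Z[1]=0
i=2: outside box; Z[2]=0
i=3: outside box; Z[3]=0
i=4: outside box; Z[4]=0
i=5: outside box; Z[5]=0
i=6: outside box; Z[6]=0
i=7: outside box; Z[7]=4 scan→box=[7,11)
i=8: min(r-i=3, Z[1]=0)=0; Z[8]=0
i=9: min(r-i=2, Z[2]=0)=0; Z[9]=0
i=10: min(r-i=1, Z[3]=0)=0; Z[10]=0
i=11: outside box; Z[11]=0
i=12: outside box; Z[12]=0
i=13: outside box; Z[13]=0
i=14: outside box; Z[14]=0
i=15: outside box; Z[15]=1 scan→box=[15,16)
i=16: outside box; Z[16]=0
i=17: outside box; Z[17]=0
i=18: outside box; Z[18]=1 scan→box=[18,19)
i=19: outside box; Z[19]=4 scan→box=[19,23)
i=20: min(r-i=3, Z[1]=0)=0; Z[20]=0
i=21: min(r-i=2, Z[2]=0)=0; Z[21]=0
i=22: min(r-i=1, Z[3]=0)=0; Z[22]=0
i=23: outside box; Z[23]=0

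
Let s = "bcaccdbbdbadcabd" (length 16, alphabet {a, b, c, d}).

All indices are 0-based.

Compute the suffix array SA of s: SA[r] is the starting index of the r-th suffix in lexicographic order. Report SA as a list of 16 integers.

[13, 2, 10, 9, 6, 0, 14, 7, 12, 1, 3, 4, 15, 8, 5, 11]

sorted suffixes:
  #0 SA[0]=13  'abd'
  #1 SA[1]=2  'accdbbdbadcabd'
  #2 SA[2]=10  'adcabd'
  #3 SA[3]=9  'badcabd'
  #4 SA[4]=6  'bbdbadcabd'
  #5 SA[5]=0  'bcaccdbbdbadcabd'
  #6 SA[6]=14  'bd'
  #7 SA[7]=7  'bdbadcabd'
  #8 SA[8]=12  'cabd'
  #9 SA[9]=1  'caccdbbdbadcabd'
  #10 SA[10]=3  'ccdbbdbadcabd'
  #11 SA[11]=4  'cdbbdbadcabd'
  #12 SA[12]=15  'd'
  #13 SA[13]=8  'dbadcabd'
  #14 SA[14]=5  'dbbdbadcabd'
  #15 SA[15]=11  'dcabd'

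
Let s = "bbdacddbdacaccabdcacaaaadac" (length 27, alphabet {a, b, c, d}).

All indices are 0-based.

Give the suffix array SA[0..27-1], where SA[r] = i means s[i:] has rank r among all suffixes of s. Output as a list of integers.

rank | idx | suffix
   0 |  20 | aaaadac
   1 |  21 | aaadac
   2 |  22 | aadac
   3 |  14 | abdcacaaaadac
   4 |  25 | ac
   5 |  18 | acaaaadac
   6 |   9 | acaccabdcacaaaadac
   7 |  11 | accabdcacaaaadac
   8 |   3 | acddbdacaccabdcacaaaadac
   9 |  23 | adac
  10 |   0 | bbdacddbdacaccabdcacaaaadac
  11 |   7 | bdacaccabdcacaaaadac
  12 |   1 | bdacddbdacaccabdcacaaaadac
  13 |  15 | bdcacaaaadac
  14 |  26 | c
  15 |  19 | caaaadac
  16 |  13 | cabdcacaaaadac
  17 |  17 | cacaaaadac
  18 |  10 | caccabdcacaaaadac
  19 |  12 | ccabdcacaaaadac
  20 |   4 | cddbdacaccabdcacaaaadac
  21 |  24 | dac
  22 |   8 | dacaccabdcacaaaadac
  23 |   2 | dacddbdacaccabdcacaaaadac
  24 |   6 | dbdacaccabdcacaaaadac
  25 |  16 | dcacaaaadac
  26 |   5 | ddbdacaccabdcacaaaadac

[20, 21, 22, 14, 25, 18, 9, 11, 3, 23, 0, 7, 1, 15, 26, 19, 13, 17, 10, 12, 4, 24, 8, 2, 6, 16, 5]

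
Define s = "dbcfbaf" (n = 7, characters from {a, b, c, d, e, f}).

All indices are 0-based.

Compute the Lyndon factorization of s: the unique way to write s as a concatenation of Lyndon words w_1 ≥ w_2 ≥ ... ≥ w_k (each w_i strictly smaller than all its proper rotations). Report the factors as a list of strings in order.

["d", "bcf", "b", "af"]

emit factor 1: 'd' (i=0, period=1)
emit factor 2: 'bcf' (i=1, period=3)
emit factor 3: 'b' (i=4, period=1)
emit factor 4: 'af' (i=5, period=2)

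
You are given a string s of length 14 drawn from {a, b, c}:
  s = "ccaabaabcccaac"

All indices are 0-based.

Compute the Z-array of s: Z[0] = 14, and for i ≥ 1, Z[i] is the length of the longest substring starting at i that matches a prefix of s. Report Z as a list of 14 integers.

Z[0]=14
i=1: outside box; Z[1]=1 scan→box=[1,2)
i=2: outside box; Z[2]=0
i=3: outside box; Z[3]=0
i=4: outside box; Z[4]=0
i=5: outside box; Z[5]=0
i=6: outside box; Z[6]=0
i=7: outside box; Z[7]=0
i=8: outside box; Z[8]=2 scan→box=[8,10)
i=9: min(r-i=1, Z[1]=1)=1; Z[9]=4 scan→box=[9,13)
i=10: min(r-i=3, Z[1]=1)=1; Z[10]=1
i=11: min(r-i=2, Z[2]=0)=0; Z[11]=0
i=12: min(r-i=1, Z[3]=0)=0; Z[12]=0
i=13: outside box; Z[13]=1 scan→box=[13,14)

[14, 1, 0, 0, 0, 0, 0, 0, 2, 4, 1, 0, 0, 1]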